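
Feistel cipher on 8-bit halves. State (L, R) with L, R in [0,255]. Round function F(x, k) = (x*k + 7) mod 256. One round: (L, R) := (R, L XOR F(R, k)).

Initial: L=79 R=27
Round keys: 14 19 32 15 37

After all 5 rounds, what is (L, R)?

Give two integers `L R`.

Answer: 68 82

Derivation:
Round 1 (k=14): L=27 R=206
Round 2 (k=19): L=206 R=74
Round 3 (k=32): L=74 R=137
Round 4 (k=15): L=137 R=68
Round 5 (k=37): L=68 R=82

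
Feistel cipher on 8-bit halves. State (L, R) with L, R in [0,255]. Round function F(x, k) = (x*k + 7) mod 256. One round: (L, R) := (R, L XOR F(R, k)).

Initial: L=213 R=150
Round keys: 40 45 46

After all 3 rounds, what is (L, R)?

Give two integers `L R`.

Round 1 (k=40): L=150 R=162
Round 2 (k=45): L=162 R=23
Round 3 (k=46): L=23 R=139

Answer: 23 139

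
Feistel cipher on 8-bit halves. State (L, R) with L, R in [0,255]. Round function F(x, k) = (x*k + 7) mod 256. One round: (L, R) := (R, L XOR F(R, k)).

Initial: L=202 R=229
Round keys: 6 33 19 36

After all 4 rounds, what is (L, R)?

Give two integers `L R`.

Answer: 63 144

Derivation:
Round 1 (k=6): L=229 R=175
Round 2 (k=33): L=175 R=115
Round 3 (k=19): L=115 R=63
Round 4 (k=36): L=63 R=144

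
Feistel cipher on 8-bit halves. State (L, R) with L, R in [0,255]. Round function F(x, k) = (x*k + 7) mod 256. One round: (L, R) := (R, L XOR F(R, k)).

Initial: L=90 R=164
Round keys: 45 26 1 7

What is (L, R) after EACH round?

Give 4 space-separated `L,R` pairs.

Round 1 (k=45): L=164 R=129
Round 2 (k=26): L=129 R=133
Round 3 (k=1): L=133 R=13
Round 4 (k=7): L=13 R=231

Answer: 164,129 129,133 133,13 13,231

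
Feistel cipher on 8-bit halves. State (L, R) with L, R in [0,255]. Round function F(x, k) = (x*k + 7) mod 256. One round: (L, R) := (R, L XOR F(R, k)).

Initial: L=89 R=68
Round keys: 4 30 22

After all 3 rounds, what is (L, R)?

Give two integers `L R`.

Answer: 111 223

Derivation:
Round 1 (k=4): L=68 R=78
Round 2 (k=30): L=78 R=111
Round 3 (k=22): L=111 R=223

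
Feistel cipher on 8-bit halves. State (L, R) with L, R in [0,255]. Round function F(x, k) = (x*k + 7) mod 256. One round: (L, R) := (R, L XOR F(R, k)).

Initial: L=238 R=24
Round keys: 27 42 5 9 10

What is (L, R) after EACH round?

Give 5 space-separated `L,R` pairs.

Answer: 24,97 97,233 233,245 245,77 77,252

Derivation:
Round 1 (k=27): L=24 R=97
Round 2 (k=42): L=97 R=233
Round 3 (k=5): L=233 R=245
Round 4 (k=9): L=245 R=77
Round 5 (k=10): L=77 R=252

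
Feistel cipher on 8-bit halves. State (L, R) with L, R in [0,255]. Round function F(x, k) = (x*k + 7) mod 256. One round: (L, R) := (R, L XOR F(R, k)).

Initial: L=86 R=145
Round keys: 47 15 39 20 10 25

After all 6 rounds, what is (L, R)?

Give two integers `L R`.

Answer: 168 242

Derivation:
Round 1 (k=47): L=145 R=240
Round 2 (k=15): L=240 R=134
Round 3 (k=39): L=134 R=129
Round 4 (k=20): L=129 R=157
Round 5 (k=10): L=157 R=168
Round 6 (k=25): L=168 R=242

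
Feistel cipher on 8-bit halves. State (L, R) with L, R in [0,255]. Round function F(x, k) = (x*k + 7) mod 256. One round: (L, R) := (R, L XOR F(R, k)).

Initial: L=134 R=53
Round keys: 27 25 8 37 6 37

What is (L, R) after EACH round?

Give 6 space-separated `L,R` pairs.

Round 1 (k=27): L=53 R=24
Round 2 (k=25): L=24 R=106
Round 3 (k=8): L=106 R=79
Round 4 (k=37): L=79 R=24
Round 5 (k=6): L=24 R=216
Round 6 (k=37): L=216 R=39

Answer: 53,24 24,106 106,79 79,24 24,216 216,39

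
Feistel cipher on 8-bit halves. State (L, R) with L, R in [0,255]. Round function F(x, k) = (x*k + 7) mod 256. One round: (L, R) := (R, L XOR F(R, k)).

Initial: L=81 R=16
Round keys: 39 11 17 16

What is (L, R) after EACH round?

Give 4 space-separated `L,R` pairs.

Answer: 16,38 38,185 185,118 118,222

Derivation:
Round 1 (k=39): L=16 R=38
Round 2 (k=11): L=38 R=185
Round 3 (k=17): L=185 R=118
Round 4 (k=16): L=118 R=222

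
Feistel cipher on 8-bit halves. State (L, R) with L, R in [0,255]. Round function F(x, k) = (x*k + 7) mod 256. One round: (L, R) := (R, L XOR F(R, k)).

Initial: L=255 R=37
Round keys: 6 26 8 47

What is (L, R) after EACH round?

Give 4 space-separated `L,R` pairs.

Answer: 37,26 26,142 142,109 109,132

Derivation:
Round 1 (k=6): L=37 R=26
Round 2 (k=26): L=26 R=142
Round 3 (k=8): L=142 R=109
Round 4 (k=47): L=109 R=132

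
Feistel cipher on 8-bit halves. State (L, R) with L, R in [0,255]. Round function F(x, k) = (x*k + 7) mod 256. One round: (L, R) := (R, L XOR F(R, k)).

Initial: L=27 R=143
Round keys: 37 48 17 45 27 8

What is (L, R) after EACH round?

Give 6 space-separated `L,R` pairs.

Round 1 (k=37): L=143 R=169
Round 2 (k=48): L=169 R=56
Round 3 (k=17): L=56 R=22
Round 4 (k=45): L=22 R=221
Round 5 (k=27): L=221 R=64
Round 6 (k=8): L=64 R=218

Answer: 143,169 169,56 56,22 22,221 221,64 64,218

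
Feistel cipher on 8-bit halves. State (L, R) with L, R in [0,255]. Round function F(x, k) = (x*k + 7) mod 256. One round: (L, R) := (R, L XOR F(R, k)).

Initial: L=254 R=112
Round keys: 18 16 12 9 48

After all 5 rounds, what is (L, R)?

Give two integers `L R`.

Answer: 62 101

Derivation:
Round 1 (k=18): L=112 R=25
Round 2 (k=16): L=25 R=231
Round 3 (k=12): L=231 R=194
Round 4 (k=9): L=194 R=62
Round 5 (k=48): L=62 R=101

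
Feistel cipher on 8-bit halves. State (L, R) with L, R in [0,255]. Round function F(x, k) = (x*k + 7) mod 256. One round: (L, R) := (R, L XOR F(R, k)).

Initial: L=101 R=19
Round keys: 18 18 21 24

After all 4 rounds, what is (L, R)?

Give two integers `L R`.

Answer: 131 171

Derivation:
Round 1 (k=18): L=19 R=56
Round 2 (k=18): L=56 R=228
Round 3 (k=21): L=228 R=131
Round 4 (k=24): L=131 R=171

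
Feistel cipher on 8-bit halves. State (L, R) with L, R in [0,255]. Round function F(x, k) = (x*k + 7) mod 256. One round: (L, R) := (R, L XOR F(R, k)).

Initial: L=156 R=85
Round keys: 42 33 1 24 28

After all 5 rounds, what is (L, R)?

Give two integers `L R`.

Round 1 (k=42): L=85 R=101
Round 2 (k=33): L=101 R=89
Round 3 (k=1): L=89 R=5
Round 4 (k=24): L=5 R=38
Round 5 (k=28): L=38 R=42

Answer: 38 42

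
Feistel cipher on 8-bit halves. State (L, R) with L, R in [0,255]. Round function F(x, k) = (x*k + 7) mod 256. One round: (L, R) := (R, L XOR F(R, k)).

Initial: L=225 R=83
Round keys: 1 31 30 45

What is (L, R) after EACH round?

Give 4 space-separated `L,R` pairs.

Answer: 83,187 187,255 255,82 82,142

Derivation:
Round 1 (k=1): L=83 R=187
Round 2 (k=31): L=187 R=255
Round 3 (k=30): L=255 R=82
Round 4 (k=45): L=82 R=142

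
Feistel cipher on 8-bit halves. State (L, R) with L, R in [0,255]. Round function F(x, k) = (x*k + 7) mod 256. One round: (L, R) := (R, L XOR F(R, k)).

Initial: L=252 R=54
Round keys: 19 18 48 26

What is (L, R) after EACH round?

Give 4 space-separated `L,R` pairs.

Answer: 54,245 245,119 119,162 162,12

Derivation:
Round 1 (k=19): L=54 R=245
Round 2 (k=18): L=245 R=119
Round 3 (k=48): L=119 R=162
Round 4 (k=26): L=162 R=12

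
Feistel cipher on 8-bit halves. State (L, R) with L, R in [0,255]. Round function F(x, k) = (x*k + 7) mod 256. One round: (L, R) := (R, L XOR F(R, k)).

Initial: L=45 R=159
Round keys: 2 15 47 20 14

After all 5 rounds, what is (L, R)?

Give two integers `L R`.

Answer: 51 62

Derivation:
Round 1 (k=2): L=159 R=104
Round 2 (k=15): L=104 R=128
Round 3 (k=47): L=128 R=239
Round 4 (k=20): L=239 R=51
Round 5 (k=14): L=51 R=62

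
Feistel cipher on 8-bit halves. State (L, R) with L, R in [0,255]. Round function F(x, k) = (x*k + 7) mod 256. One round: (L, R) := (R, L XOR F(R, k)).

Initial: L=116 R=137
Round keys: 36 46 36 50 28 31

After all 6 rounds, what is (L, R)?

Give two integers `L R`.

Round 1 (k=36): L=137 R=63
Round 2 (k=46): L=63 R=208
Round 3 (k=36): L=208 R=120
Round 4 (k=50): L=120 R=167
Round 5 (k=28): L=167 R=51
Round 6 (k=31): L=51 R=147

Answer: 51 147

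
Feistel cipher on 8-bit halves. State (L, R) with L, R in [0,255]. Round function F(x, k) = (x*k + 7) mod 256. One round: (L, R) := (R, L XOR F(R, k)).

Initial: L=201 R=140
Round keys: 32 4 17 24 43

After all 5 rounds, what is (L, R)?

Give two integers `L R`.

Round 1 (k=32): L=140 R=78
Round 2 (k=4): L=78 R=179
Round 3 (k=17): L=179 R=164
Round 4 (k=24): L=164 R=212
Round 5 (k=43): L=212 R=7

Answer: 212 7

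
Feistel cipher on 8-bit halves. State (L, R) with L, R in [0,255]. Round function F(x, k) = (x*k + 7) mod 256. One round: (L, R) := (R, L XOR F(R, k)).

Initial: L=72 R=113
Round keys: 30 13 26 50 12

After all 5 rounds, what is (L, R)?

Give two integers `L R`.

Round 1 (k=30): L=113 R=13
Round 2 (k=13): L=13 R=193
Round 3 (k=26): L=193 R=172
Round 4 (k=50): L=172 R=94
Round 5 (k=12): L=94 R=195

Answer: 94 195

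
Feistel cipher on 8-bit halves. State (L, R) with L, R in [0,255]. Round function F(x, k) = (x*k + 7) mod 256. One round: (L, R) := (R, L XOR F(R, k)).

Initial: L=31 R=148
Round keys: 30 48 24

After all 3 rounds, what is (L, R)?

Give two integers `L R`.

Answer: 147 143

Derivation:
Round 1 (k=30): L=148 R=64
Round 2 (k=48): L=64 R=147
Round 3 (k=24): L=147 R=143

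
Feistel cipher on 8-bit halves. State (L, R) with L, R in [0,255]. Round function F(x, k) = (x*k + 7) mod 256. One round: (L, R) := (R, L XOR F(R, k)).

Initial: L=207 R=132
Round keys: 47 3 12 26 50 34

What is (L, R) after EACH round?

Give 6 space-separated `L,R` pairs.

Round 1 (k=47): L=132 R=140
Round 2 (k=3): L=140 R=47
Round 3 (k=12): L=47 R=183
Round 4 (k=26): L=183 R=178
Round 5 (k=50): L=178 R=124
Round 6 (k=34): L=124 R=205

Answer: 132,140 140,47 47,183 183,178 178,124 124,205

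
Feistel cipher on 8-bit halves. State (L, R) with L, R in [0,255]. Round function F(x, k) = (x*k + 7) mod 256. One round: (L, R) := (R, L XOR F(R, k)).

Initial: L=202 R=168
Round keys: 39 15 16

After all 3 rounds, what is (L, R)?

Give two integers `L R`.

Round 1 (k=39): L=168 R=85
Round 2 (k=15): L=85 R=170
Round 3 (k=16): L=170 R=242

Answer: 170 242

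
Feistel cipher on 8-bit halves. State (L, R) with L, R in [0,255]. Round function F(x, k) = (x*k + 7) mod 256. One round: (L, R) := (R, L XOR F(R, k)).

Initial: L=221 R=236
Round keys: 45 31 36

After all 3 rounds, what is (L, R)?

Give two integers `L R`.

Answer: 133 229

Derivation:
Round 1 (k=45): L=236 R=94
Round 2 (k=31): L=94 R=133
Round 3 (k=36): L=133 R=229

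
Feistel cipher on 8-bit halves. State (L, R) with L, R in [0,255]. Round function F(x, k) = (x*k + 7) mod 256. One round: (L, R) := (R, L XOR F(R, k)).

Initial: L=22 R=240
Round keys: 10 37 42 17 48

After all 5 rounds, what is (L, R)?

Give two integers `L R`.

Round 1 (k=10): L=240 R=113
Round 2 (k=37): L=113 R=172
Round 3 (k=42): L=172 R=78
Round 4 (k=17): L=78 R=153
Round 5 (k=48): L=153 R=249

Answer: 153 249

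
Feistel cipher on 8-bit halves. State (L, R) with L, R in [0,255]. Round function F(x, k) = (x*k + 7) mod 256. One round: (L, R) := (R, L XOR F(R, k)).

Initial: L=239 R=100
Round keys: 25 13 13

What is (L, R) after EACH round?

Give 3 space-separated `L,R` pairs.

Round 1 (k=25): L=100 R=36
Round 2 (k=13): L=36 R=191
Round 3 (k=13): L=191 R=158

Answer: 100,36 36,191 191,158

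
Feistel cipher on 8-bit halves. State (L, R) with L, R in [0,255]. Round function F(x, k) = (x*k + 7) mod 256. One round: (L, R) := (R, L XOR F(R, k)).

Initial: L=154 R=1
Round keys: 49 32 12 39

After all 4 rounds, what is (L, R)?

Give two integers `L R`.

Round 1 (k=49): L=1 R=162
Round 2 (k=32): L=162 R=70
Round 3 (k=12): L=70 R=237
Round 4 (k=39): L=237 R=100

Answer: 237 100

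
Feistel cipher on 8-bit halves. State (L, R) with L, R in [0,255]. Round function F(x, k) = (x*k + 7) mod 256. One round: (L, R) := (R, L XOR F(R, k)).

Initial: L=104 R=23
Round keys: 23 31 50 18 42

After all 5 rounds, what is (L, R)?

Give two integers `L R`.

Answer: 229 238

Derivation:
Round 1 (k=23): L=23 R=112
Round 2 (k=31): L=112 R=128
Round 3 (k=50): L=128 R=119
Round 4 (k=18): L=119 R=229
Round 5 (k=42): L=229 R=238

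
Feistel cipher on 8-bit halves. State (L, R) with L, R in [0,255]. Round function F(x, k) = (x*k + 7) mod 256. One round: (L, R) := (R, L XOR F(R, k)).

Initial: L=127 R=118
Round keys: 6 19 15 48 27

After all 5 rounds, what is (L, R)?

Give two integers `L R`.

Answer: 50 187

Derivation:
Round 1 (k=6): L=118 R=180
Round 2 (k=19): L=180 R=21
Round 3 (k=15): L=21 R=246
Round 4 (k=48): L=246 R=50
Round 5 (k=27): L=50 R=187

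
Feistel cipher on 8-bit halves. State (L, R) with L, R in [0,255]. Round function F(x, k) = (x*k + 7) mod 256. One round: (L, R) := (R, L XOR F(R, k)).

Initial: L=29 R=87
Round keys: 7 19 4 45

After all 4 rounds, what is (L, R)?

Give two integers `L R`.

Answer: 254 76

Derivation:
Round 1 (k=7): L=87 R=117
Round 2 (k=19): L=117 R=225
Round 3 (k=4): L=225 R=254
Round 4 (k=45): L=254 R=76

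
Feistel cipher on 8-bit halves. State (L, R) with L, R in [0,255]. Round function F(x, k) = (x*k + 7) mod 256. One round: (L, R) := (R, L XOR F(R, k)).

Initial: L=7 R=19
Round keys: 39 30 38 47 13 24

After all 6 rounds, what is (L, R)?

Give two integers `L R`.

Round 1 (k=39): L=19 R=235
Round 2 (k=30): L=235 R=130
Round 3 (k=38): L=130 R=184
Round 4 (k=47): L=184 R=77
Round 5 (k=13): L=77 R=72
Round 6 (k=24): L=72 R=138

Answer: 72 138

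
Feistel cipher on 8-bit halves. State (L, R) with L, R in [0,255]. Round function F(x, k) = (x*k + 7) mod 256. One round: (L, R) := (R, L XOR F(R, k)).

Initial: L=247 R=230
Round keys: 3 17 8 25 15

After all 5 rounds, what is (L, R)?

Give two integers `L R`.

Round 1 (k=3): L=230 R=78
Round 2 (k=17): L=78 R=211
Round 3 (k=8): L=211 R=209
Round 4 (k=25): L=209 R=163
Round 5 (k=15): L=163 R=69

Answer: 163 69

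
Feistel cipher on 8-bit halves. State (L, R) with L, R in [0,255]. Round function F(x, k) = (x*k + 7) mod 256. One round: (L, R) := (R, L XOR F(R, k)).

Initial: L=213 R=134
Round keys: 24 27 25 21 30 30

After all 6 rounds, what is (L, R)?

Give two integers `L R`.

Round 1 (k=24): L=134 R=66
Round 2 (k=27): L=66 R=123
Round 3 (k=25): L=123 R=72
Round 4 (k=21): L=72 R=148
Round 5 (k=30): L=148 R=23
Round 6 (k=30): L=23 R=45

Answer: 23 45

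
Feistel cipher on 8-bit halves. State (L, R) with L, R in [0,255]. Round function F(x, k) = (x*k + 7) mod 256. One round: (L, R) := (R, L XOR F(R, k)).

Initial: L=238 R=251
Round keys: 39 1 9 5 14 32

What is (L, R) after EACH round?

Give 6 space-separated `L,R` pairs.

Answer: 251,170 170,74 74,11 11,116 116,84 84,243

Derivation:
Round 1 (k=39): L=251 R=170
Round 2 (k=1): L=170 R=74
Round 3 (k=9): L=74 R=11
Round 4 (k=5): L=11 R=116
Round 5 (k=14): L=116 R=84
Round 6 (k=32): L=84 R=243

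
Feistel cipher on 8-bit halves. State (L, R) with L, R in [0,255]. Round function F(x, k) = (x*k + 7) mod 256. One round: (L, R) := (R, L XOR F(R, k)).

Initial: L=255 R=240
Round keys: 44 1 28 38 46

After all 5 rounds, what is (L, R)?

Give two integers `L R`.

Answer: 150 232

Derivation:
Round 1 (k=44): L=240 R=184
Round 2 (k=1): L=184 R=79
Round 3 (k=28): L=79 R=19
Round 4 (k=38): L=19 R=150
Round 5 (k=46): L=150 R=232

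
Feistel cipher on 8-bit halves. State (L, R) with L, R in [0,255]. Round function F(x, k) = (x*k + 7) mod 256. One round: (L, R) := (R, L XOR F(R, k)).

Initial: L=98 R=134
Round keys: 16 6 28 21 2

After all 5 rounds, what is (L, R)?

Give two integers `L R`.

Round 1 (k=16): L=134 R=5
Round 2 (k=6): L=5 R=163
Round 3 (k=28): L=163 R=222
Round 4 (k=21): L=222 R=158
Round 5 (k=2): L=158 R=157

Answer: 158 157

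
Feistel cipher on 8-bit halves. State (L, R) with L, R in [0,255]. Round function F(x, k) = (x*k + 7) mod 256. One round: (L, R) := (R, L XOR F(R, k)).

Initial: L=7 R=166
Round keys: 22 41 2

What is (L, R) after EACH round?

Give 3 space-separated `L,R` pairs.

Answer: 166,76 76,149 149,125

Derivation:
Round 1 (k=22): L=166 R=76
Round 2 (k=41): L=76 R=149
Round 3 (k=2): L=149 R=125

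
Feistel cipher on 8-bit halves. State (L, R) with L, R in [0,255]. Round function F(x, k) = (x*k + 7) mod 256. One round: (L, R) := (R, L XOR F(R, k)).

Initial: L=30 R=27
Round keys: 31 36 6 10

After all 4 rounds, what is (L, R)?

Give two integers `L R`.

Answer: 45 93

Derivation:
Round 1 (k=31): L=27 R=82
Round 2 (k=36): L=82 R=148
Round 3 (k=6): L=148 R=45
Round 4 (k=10): L=45 R=93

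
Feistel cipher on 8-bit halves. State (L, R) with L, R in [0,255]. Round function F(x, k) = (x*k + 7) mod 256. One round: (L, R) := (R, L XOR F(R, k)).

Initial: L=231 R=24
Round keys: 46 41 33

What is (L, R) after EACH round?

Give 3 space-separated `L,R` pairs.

Answer: 24,176 176,47 47,166

Derivation:
Round 1 (k=46): L=24 R=176
Round 2 (k=41): L=176 R=47
Round 3 (k=33): L=47 R=166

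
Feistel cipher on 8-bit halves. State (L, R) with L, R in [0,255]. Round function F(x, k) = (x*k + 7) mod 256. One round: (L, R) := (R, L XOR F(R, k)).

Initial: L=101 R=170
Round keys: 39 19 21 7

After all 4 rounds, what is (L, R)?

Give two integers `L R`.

Answer: 104 106

Derivation:
Round 1 (k=39): L=170 R=136
Round 2 (k=19): L=136 R=181
Round 3 (k=21): L=181 R=104
Round 4 (k=7): L=104 R=106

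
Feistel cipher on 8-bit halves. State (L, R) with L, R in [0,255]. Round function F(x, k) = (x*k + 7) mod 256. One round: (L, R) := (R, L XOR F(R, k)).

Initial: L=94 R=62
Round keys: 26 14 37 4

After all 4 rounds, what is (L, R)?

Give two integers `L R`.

Answer: 251 112

Derivation:
Round 1 (k=26): L=62 R=13
Round 2 (k=14): L=13 R=131
Round 3 (k=37): L=131 R=251
Round 4 (k=4): L=251 R=112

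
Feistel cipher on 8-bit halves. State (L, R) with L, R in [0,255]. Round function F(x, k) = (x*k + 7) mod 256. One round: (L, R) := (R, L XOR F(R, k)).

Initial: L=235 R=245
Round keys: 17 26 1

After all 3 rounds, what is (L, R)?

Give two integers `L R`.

Round 1 (k=17): L=245 R=167
Round 2 (k=26): L=167 R=8
Round 3 (k=1): L=8 R=168

Answer: 8 168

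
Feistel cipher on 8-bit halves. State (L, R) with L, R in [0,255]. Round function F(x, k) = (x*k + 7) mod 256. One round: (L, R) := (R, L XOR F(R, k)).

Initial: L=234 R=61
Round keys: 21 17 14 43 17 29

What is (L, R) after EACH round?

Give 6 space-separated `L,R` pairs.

Answer: 61,226 226,52 52,61 61,114 114,164 164,233

Derivation:
Round 1 (k=21): L=61 R=226
Round 2 (k=17): L=226 R=52
Round 3 (k=14): L=52 R=61
Round 4 (k=43): L=61 R=114
Round 5 (k=17): L=114 R=164
Round 6 (k=29): L=164 R=233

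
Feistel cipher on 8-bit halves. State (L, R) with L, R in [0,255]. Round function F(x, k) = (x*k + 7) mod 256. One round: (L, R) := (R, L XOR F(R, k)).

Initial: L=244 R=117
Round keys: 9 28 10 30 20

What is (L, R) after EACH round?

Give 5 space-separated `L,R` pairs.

Round 1 (k=9): L=117 R=208
Round 2 (k=28): L=208 R=178
Round 3 (k=10): L=178 R=43
Round 4 (k=30): L=43 R=163
Round 5 (k=20): L=163 R=232

Answer: 117,208 208,178 178,43 43,163 163,232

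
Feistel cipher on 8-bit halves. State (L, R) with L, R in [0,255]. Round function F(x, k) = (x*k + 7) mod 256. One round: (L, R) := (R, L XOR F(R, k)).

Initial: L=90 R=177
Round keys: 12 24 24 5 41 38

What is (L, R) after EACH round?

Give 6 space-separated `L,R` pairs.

Answer: 177,9 9,110 110,94 94,179 179,236 236,188

Derivation:
Round 1 (k=12): L=177 R=9
Round 2 (k=24): L=9 R=110
Round 3 (k=24): L=110 R=94
Round 4 (k=5): L=94 R=179
Round 5 (k=41): L=179 R=236
Round 6 (k=38): L=236 R=188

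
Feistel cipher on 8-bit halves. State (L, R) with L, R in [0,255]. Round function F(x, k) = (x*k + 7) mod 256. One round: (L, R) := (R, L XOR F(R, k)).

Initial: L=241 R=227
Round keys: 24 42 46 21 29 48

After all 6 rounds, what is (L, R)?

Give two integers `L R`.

Answer: 162 99

Derivation:
Round 1 (k=24): L=227 R=190
Round 2 (k=42): L=190 R=208
Round 3 (k=46): L=208 R=217
Round 4 (k=21): L=217 R=4
Round 5 (k=29): L=4 R=162
Round 6 (k=48): L=162 R=99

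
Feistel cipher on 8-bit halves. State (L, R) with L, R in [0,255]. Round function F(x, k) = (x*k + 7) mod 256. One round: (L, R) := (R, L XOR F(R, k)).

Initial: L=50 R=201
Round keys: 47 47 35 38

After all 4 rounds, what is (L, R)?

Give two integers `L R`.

Round 1 (k=47): L=201 R=220
Round 2 (k=47): L=220 R=162
Round 3 (k=35): L=162 R=241
Round 4 (k=38): L=241 R=111

Answer: 241 111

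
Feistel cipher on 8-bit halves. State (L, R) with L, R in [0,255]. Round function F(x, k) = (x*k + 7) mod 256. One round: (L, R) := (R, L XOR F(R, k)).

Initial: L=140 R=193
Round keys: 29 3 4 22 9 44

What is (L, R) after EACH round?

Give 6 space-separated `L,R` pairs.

Answer: 193,104 104,254 254,151 151,255 255,105 105,236

Derivation:
Round 1 (k=29): L=193 R=104
Round 2 (k=3): L=104 R=254
Round 3 (k=4): L=254 R=151
Round 4 (k=22): L=151 R=255
Round 5 (k=9): L=255 R=105
Round 6 (k=44): L=105 R=236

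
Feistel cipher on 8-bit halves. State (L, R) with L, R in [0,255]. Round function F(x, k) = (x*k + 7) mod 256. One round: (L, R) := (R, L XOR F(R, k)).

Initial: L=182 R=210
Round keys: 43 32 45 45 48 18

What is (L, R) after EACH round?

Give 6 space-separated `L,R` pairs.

Answer: 210,251 251,181 181,35 35,155 155,52 52,52

Derivation:
Round 1 (k=43): L=210 R=251
Round 2 (k=32): L=251 R=181
Round 3 (k=45): L=181 R=35
Round 4 (k=45): L=35 R=155
Round 5 (k=48): L=155 R=52
Round 6 (k=18): L=52 R=52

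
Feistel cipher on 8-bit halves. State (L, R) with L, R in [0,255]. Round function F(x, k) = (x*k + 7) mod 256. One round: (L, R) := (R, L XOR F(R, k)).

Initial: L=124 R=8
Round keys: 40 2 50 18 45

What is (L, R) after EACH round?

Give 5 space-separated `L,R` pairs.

Answer: 8,59 59,117 117,218 218,46 46,199

Derivation:
Round 1 (k=40): L=8 R=59
Round 2 (k=2): L=59 R=117
Round 3 (k=50): L=117 R=218
Round 4 (k=18): L=218 R=46
Round 5 (k=45): L=46 R=199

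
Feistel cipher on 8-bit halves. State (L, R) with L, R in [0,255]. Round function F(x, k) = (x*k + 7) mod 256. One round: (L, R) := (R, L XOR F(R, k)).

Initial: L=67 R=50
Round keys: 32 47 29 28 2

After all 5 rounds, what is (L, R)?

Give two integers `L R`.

Round 1 (k=32): L=50 R=4
Round 2 (k=47): L=4 R=241
Round 3 (k=29): L=241 R=80
Round 4 (k=28): L=80 R=54
Round 5 (k=2): L=54 R=35

Answer: 54 35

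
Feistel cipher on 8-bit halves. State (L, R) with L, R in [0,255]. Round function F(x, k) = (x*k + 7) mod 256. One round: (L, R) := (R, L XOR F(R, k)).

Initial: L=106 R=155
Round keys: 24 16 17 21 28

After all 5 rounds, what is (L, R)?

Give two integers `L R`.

Answer: 121 53

Derivation:
Round 1 (k=24): L=155 R=229
Round 2 (k=16): L=229 R=204
Round 3 (k=17): L=204 R=118
Round 4 (k=21): L=118 R=121
Round 5 (k=28): L=121 R=53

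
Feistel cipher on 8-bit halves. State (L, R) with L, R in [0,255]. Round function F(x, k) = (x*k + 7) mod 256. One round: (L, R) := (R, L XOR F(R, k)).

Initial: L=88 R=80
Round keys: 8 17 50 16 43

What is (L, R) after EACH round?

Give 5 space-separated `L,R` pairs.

Round 1 (k=8): L=80 R=223
Round 2 (k=17): L=223 R=134
Round 3 (k=50): L=134 R=236
Round 4 (k=16): L=236 R=65
Round 5 (k=43): L=65 R=30

Answer: 80,223 223,134 134,236 236,65 65,30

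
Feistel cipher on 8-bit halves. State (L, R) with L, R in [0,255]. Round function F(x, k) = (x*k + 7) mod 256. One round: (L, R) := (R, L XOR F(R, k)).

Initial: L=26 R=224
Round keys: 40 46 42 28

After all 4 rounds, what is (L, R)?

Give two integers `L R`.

Round 1 (k=40): L=224 R=29
Round 2 (k=46): L=29 R=221
Round 3 (k=42): L=221 R=84
Round 4 (k=28): L=84 R=234

Answer: 84 234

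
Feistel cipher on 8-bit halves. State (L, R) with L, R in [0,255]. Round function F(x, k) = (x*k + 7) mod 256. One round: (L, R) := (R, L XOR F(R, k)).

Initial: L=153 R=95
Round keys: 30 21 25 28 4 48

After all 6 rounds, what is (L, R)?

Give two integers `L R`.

Round 1 (k=30): L=95 R=176
Round 2 (k=21): L=176 R=40
Round 3 (k=25): L=40 R=95
Round 4 (k=28): L=95 R=67
Round 5 (k=4): L=67 R=76
Round 6 (k=48): L=76 R=4

Answer: 76 4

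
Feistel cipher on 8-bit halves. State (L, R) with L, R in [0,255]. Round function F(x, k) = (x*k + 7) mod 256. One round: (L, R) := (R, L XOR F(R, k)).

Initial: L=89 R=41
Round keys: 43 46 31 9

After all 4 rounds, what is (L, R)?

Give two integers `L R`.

Round 1 (k=43): L=41 R=179
Round 2 (k=46): L=179 R=24
Round 3 (k=31): L=24 R=92
Round 4 (k=9): L=92 R=91

Answer: 92 91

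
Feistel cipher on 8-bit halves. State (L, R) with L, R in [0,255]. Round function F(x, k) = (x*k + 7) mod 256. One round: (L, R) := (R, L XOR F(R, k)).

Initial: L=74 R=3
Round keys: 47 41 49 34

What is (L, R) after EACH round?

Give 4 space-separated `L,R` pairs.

Answer: 3,222 222,150 150,99 99,187

Derivation:
Round 1 (k=47): L=3 R=222
Round 2 (k=41): L=222 R=150
Round 3 (k=49): L=150 R=99
Round 4 (k=34): L=99 R=187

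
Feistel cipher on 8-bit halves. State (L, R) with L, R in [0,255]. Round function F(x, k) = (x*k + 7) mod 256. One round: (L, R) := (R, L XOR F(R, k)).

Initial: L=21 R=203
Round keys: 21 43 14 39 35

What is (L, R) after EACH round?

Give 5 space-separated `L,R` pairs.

Answer: 203,187 187,187 187,250 250,166 166,67

Derivation:
Round 1 (k=21): L=203 R=187
Round 2 (k=43): L=187 R=187
Round 3 (k=14): L=187 R=250
Round 4 (k=39): L=250 R=166
Round 5 (k=35): L=166 R=67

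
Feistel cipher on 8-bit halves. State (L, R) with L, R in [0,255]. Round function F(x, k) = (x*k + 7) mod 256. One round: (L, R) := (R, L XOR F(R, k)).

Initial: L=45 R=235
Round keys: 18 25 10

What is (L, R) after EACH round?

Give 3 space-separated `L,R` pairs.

Round 1 (k=18): L=235 R=160
Round 2 (k=25): L=160 R=76
Round 3 (k=10): L=76 R=95

Answer: 235,160 160,76 76,95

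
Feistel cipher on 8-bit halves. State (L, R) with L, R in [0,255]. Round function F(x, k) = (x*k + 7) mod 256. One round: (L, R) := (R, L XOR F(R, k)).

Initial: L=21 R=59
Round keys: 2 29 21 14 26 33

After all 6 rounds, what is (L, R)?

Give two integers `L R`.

Answer: 234 180

Derivation:
Round 1 (k=2): L=59 R=104
Round 2 (k=29): L=104 R=244
Round 3 (k=21): L=244 R=99
Round 4 (k=14): L=99 R=133
Round 5 (k=26): L=133 R=234
Round 6 (k=33): L=234 R=180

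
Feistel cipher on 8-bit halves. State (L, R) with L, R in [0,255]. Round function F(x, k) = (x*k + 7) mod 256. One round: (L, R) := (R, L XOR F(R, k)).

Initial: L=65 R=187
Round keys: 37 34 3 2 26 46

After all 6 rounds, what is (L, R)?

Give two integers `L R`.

Round 1 (k=37): L=187 R=79
Round 2 (k=34): L=79 R=62
Round 3 (k=3): L=62 R=142
Round 4 (k=2): L=142 R=29
Round 5 (k=26): L=29 R=119
Round 6 (k=46): L=119 R=116

Answer: 119 116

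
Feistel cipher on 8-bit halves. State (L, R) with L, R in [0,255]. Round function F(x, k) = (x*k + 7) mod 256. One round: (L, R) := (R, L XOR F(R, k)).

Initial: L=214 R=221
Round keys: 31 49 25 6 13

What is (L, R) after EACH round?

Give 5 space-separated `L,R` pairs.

Answer: 221,28 28,190 190,137 137,131 131,39

Derivation:
Round 1 (k=31): L=221 R=28
Round 2 (k=49): L=28 R=190
Round 3 (k=25): L=190 R=137
Round 4 (k=6): L=137 R=131
Round 5 (k=13): L=131 R=39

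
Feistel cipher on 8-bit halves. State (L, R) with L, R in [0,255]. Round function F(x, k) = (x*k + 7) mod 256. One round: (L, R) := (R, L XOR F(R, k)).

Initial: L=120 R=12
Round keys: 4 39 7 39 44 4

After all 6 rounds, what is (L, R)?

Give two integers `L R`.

Round 1 (k=4): L=12 R=79
Round 2 (k=39): L=79 R=28
Round 3 (k=7): L=28 R=132
Round 4 (k=39): L=132 R=63
Round 5 (k=44): L=63 R=95
Round 6 (k=4): L=95 R=188

Answer: 95 188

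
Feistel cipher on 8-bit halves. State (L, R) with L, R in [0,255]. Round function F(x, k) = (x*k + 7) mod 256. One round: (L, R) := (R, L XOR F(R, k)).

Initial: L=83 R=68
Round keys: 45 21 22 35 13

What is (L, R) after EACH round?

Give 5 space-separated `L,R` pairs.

Answer: 68,168 168,139 139,81 81,145 145,53

Derivation:
Round 1 (k=45): L=68 R=168
Round 2 (k=21): L=168 R=139
Round 3 (k=22): L=139 R=81
Round 4 (k=35): L=81 R=145
Round 5 (k=13): L=145 R=53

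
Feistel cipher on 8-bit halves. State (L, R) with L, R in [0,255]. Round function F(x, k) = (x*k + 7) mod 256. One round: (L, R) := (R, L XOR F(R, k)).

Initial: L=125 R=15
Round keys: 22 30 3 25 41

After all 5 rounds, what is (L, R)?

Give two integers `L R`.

Answer: 122 218

Derivation:
Round 1 (k=22): L=15 R=44
Round 2 (k=30): L=44 R=32
Round 3 (k=3): L=32 R=75
Round 4 (k=25): L=75 R=122
Round 5 (k=41): L=122 R=218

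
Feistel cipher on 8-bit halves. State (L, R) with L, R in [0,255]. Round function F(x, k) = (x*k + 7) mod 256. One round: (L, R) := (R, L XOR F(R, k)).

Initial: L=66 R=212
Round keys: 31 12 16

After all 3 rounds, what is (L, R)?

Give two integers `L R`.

Round 1 (k=31): L=212 R=241
Round 2 (k=12): L=241 R=135
Round 3 (k=16): L=135 R=134

Answer: 135 134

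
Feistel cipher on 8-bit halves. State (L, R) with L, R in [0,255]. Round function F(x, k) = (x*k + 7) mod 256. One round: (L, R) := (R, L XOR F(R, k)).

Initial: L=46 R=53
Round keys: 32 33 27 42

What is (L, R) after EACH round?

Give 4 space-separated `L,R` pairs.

Answer: 53,137 137,133 133,135 135,168

Derivation:
Round 1 (k=32): L=53 R=137
Round 2 (k=33): L=137 R=133
Round 3 (k=27): L=133 R=135
Round 4 (k=42): L=135 R=168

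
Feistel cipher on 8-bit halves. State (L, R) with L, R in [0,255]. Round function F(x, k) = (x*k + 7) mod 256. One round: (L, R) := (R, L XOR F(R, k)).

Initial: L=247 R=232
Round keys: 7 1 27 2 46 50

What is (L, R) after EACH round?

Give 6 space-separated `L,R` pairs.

Round 1 (k=7): L=232 R=168
Round 2 (k=1): L=168 R=71
Round 3 (k=27): L=71 R=44
Round 4 (k=2): L=44 R=24
Round 5 (k=46): L=24 R=123
Round 6 (k=50): L=123 R=21

Answer: 232,168 168,71 71,44 44,24 24,123 123,21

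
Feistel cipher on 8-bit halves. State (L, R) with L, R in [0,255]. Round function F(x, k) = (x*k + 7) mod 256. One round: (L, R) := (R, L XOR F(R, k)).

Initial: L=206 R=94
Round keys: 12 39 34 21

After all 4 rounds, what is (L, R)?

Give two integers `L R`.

Round 1 (k=12): L=94 R=161
Round 2 (k=39): L=161 R=208
Round 3 (k=34): L=208 R=6
Round 4 (k=21): L=6 R=85

Answer: 6 85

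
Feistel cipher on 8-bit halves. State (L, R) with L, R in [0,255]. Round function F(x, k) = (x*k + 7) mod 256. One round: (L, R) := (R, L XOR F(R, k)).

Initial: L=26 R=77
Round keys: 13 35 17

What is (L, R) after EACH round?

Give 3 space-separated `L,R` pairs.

Answer: 77,234 234,72 72,37

Derivation:
Round 1 (k=13): L=77 R=234
Round 2 (k=35): L=234 R=72
Round 3 (k=17): L=72 R=37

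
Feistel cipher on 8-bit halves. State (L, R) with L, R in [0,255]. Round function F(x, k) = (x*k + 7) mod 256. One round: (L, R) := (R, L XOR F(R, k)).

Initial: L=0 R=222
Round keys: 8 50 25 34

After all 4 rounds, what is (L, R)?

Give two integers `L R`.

Round 1 (k=8): L=222 R=247
Round 2 (k=50): L=247 R=155
Round 3 (k=25): L=155 R=221
Round 4 (k=34): L=221 R=250

Answer: 221 250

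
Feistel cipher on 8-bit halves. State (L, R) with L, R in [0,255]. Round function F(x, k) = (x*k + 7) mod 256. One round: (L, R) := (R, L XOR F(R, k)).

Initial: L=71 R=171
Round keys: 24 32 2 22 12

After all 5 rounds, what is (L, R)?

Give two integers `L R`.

Round 1 (k=24): L=171 R=72
Round 2 (k=32): L=72 R=172
Round 3 (k=2): L=172 R=23
Round 4 (k=22): L=23 R=173
Round 5 (k=12): L=173 R=52

Answer: 173 52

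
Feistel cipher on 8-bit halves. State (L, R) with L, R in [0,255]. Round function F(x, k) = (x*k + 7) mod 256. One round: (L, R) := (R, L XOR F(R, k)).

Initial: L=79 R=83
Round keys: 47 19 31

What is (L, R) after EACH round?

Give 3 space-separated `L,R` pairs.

Answer: 83,11 11,139 139,215

Derivation:
Round 1 (k=47): L=83 R=11
Round 2 (k=19): L=11 R=139
Round 3 (k=31): L=139 R=215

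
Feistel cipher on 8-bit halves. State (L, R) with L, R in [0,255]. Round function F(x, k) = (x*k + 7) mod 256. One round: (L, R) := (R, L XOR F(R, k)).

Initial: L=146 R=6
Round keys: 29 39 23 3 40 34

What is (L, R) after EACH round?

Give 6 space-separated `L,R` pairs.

Answer: 6,39 39,254 254,254 254,255 255,33 33,150

Derivation:
Round 1 (k=29): L=6 R=39
Round 2 (k=39): L=39 R=254
Round 3 (k=23): L=254 R=254
Round 4 (k=3): L=254 R=255
Round 5 (k=40): L=255 R=33
Round 6 (k=34): L=33 R=150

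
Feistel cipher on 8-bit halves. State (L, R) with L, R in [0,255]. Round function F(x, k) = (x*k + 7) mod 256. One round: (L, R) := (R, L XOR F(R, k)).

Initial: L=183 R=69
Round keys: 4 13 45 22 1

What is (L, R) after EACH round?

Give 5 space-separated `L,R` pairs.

Round 1 (k=4): L=69 R=172
Round 2 (k=13): L=172 R=134
Round 3 (k=45): L=134 R=57
Round 4 (k=22): L=57 R=107
Round 5 (k=1): L=107 R=75

Answer: 69,172 172,134 134,57 57,107 107,75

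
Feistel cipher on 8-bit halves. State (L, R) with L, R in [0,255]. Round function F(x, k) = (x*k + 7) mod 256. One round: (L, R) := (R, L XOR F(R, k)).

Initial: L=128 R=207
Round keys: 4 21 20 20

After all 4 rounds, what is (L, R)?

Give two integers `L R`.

Answer: 120 174

Derivation:
Round 1 (k=4): L=207 R=195
Round 2 (k=21): L=195 R=201
Round 3 (k=20): L=201 R=120
Round 4 (k=20): L=120 R=174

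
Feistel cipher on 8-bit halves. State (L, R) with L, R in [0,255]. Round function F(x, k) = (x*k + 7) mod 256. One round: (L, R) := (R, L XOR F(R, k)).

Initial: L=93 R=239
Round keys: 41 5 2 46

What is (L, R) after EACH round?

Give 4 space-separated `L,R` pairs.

Round 1 (k=41): L=239 R=19
Round 2 (k=5): L=19 R=137
Round 3 (k=2): L=137 R=10
Round 4 (k=46): L=10 R=90

Answer: 239,19 19,137 137,10 10,90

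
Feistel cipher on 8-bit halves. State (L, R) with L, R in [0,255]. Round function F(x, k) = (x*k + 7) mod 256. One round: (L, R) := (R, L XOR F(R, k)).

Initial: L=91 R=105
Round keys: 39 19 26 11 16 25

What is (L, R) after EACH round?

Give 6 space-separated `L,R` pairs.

Answer: 105,93 93,135 135,224 224,32 32,231 231,182

Derivation:
Round 1 (k=39): L=105 R=93
Round 2 (k=19): L=93 R=135
Round 3 (k=26): L=135 R=224
Round 4 (k=11): L=224 R=32
Round 5 (k=16): L=32 R=231
Round 6 (k=25): L=231 R=182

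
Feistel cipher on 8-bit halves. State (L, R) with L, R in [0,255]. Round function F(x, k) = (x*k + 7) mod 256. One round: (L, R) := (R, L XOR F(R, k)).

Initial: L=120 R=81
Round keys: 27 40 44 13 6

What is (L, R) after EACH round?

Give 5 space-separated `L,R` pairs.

Round 1 (k=27): L=81 R=234
Round 2 (k=40): L=234 R=198
Round 3 (k=44): L=198 R=229
Round 4 (k=13): L=229 R=110
Round 5 (k=6): L=110 R=126

Answer: 81,234 234,198 198,229 229,110 110,126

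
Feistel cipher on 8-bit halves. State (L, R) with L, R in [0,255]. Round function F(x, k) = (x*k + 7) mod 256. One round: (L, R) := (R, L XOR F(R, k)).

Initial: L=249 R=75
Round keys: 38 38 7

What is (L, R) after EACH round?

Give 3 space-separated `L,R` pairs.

Answer: 75,208 208,172 172,107

Derivation:
Round 1 (k=38): L=75 R=208
Round 2 (k=38): L=208 R=172
Round 3 (k=7): L=172 R=107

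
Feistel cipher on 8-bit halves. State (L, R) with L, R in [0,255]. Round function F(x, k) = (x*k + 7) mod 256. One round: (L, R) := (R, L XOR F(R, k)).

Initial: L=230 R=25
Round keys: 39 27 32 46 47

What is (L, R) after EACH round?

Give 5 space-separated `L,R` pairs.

Round 1 (k=39): L=25 R=48
Round 2 (k=27): L=48 R=14
Round 3 (k=32): L=14 R=247
Round 4 (k=46): L=247 R=103
Round 5 (k=47): L=103 R=7

Answer: 25,48 48,14 14,247 247,103 103,7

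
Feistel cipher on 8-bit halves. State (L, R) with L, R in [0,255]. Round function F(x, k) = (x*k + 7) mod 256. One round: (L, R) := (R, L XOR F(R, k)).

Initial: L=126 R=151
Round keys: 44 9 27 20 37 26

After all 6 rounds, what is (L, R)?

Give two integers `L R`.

Round 1 (k=44): L=151 R=133
Round 2 (k=9): L=133 R=35
Round 3 (k=27): L=35 R=61
Round 4 (k=20): L=61 R=232
Round 5 (k=37): L=232 R=178
Round 6 (k=26): L=178 R=243

Answer: 178 243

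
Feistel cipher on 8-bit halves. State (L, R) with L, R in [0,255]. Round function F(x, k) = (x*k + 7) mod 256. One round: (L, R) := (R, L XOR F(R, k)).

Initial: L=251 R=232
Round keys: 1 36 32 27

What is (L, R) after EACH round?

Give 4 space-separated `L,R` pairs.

Round 1 (k=1): L=232 R=20
Round 2 (k=36): L=20 R=63
Round 3 (k=32): L=63 R=243
Round 4 (k=27): L=243 R=151

Answer: 232,20 20,63 63,243 243,151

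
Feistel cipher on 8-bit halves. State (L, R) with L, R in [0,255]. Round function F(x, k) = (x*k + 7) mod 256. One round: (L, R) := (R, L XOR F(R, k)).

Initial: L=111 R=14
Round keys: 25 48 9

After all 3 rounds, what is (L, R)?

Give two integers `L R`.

Round 1 (k=25): L=14 R=10
Round 2 (k=48): L=10 R=233
Round 3 (k=9): L=233 R=50

Answer: 233 50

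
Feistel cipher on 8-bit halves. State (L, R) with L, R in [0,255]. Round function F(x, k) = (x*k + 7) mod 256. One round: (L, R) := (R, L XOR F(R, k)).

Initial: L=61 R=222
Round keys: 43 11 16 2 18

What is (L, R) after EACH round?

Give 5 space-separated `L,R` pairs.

Round 1 (k=43): L=222 R=108
Round 2 (k=11): L=108 R=117
Round 3 (k=16): L=117 R=59
Round 4 (k=2): L=59 R=8
Round 5 (k=18): L=8 R=172

Answer: 222,108 108,117 117,59 59,8 8,172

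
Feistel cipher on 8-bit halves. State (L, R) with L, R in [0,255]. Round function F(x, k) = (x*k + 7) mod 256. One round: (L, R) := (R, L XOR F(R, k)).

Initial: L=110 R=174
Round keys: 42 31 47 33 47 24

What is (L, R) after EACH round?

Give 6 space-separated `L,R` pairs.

Round 1 (k=42): L=174 R=253
Round 2 (k=31): L=253 R=4
Round 3 (k=47): L=4 R=62
Round 4 (k=33): L=62 R=1
Round 5 (k=47): L=1 R=8
Round 6 (k=24): L=8 R=198

Answer: 174,253 253,4 4,62 62,1 1,8 8,198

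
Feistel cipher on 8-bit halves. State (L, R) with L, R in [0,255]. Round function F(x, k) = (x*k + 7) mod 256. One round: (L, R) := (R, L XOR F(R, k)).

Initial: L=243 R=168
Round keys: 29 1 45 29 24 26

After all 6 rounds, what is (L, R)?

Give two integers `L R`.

Round 1 (k=29): L=168 R=252
Round 2 (k=1): L=252 R=171
Round 3 (k=45): L=171 R=234
Round 4 (k=29): L=234 R=34
Round 5 (k=24): L=34 R=221
Round 6 (k=26): L=221 R=91

Answer: 221 91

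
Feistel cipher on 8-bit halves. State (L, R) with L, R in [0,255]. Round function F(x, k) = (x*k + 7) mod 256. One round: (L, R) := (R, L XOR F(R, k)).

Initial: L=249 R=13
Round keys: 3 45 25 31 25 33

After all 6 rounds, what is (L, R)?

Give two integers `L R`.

Round 1 (k=3): L=13 R=215
Round 2 (k=45): L=215 R=223
Round 3 (k=25): L=223 R=25
Round 4 (k=31): L=25 R=209
Round 5 (k=25): L=209 R=105
Round 6 (k=33): L=105 R=65

Answer: 105 65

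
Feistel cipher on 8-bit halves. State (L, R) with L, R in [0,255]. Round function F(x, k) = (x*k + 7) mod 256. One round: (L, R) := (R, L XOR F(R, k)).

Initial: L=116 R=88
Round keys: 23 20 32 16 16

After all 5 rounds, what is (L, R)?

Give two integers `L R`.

Round 1 (k=23): L=88 R=155
Round 2 (k=20): L=155 R=123
Round 3 (k=32): L=123 R=252
Round 4 (k=16): L=252 R=188
Round 5 (k=16): L=188 R=59

Answer: 188 59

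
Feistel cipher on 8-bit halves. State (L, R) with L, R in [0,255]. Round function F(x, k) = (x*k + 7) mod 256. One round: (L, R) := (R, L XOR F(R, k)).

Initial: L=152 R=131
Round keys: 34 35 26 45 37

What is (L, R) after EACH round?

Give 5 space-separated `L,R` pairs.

Round 1 (k=34): L=131 R=245
Round 2 (k=35): L=245 R=5
Round 3 (k=26): L=5 R=124
Round 4 (k=45): L=124 R=214
Round 5 (k=37): L=214 R=137

Answer: 131,245 245,5 5,124 124,214 214,137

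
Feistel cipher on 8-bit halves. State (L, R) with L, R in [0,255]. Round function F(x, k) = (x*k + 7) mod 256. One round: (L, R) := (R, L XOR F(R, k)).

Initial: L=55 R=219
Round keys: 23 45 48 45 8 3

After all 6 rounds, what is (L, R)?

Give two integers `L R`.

Round 1 (k=23): L=219 R=131
Round 2 (k=45): L=131 R=213
Round 3 (k=48): L=213 R=116
Round 4 (k=45): L=116 R=190
Round 5 (k=8): L=190 R=131
Round 6 (k=3): L=131 R=46

Answer: 131 46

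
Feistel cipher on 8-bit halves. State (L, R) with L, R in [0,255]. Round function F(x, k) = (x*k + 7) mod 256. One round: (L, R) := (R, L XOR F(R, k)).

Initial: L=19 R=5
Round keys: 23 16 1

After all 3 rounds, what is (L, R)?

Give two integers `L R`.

Answer: 146 240

Derivation:
Round 1 (k=23): L=5 R=105
Round 2 (k=16): L=105 R=146
Round 3 (k=1): L=146 R=240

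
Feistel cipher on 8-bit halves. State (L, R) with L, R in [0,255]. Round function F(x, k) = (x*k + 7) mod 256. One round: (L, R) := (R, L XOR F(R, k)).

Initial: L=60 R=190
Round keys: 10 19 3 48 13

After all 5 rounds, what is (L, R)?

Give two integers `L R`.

Round 1 (k=10): L=190 R=79
Round 2 (k=19): L=79 R=90
Round 3 (k=3): L=90 R=90
Round 4 (k=48): L=90 R=189
Round 5 (k=13): L=189 R=250

Answer: 189 250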